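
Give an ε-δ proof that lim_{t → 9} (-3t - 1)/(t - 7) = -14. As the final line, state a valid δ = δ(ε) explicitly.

Suppose ε > 0. We want δ > 0 with 0 < |t − 9| < δ ⇒ |(-3t - 1)/(t - 7) + 14| < ε.
Combining over a common denominator, (-3t - 1)/(t - 7) + 14 = [(-3t - 1)·2 − (-28)·(t - 7)] / [2·(t - 7)] = 22(t − 9) / (2(t - 7)).
So |(-3t - 1)/(t - 7) + 14| = 22|t − 9| / (2·|t − 7|).
Require δ ≤ 1, so |t − 7| ≥ |2| − |t − 9| > 2 − 1 = 1.
Hence |(-3t - 1)/(t - 7) + 14| < 22|t − 9|/(2·1) = 11|t − 9|, which is < ε once |t − 9| < (1/11)ε.
Take δ = min(1, (1/11)ε). Then 0 < |t − 9| < δ forces both bounds, so |(-3t - 1)/(t - 7) + 14| < ε.

δ = min(1, (1/11)ε)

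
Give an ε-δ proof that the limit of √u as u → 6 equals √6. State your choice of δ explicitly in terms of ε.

Fix ε > 0. We want δ > 0 such that 0 < |u − 6| < δ implies |√u − √6| < ε.
Rationalise: √u − √6 = (u − 6)/(√u + √6), so |√u − √6| = |u − 6|/(√u + √6).
Restrict δ ≤ 6 so that |u − 6| < 6 forces u > 0, and then √u + √6 > √6.
Hence |√u − √6| < |u − 6|/√6, which is < ε once |u − 6| < √6·ε.
Take δ = min(6, √6·ε). If 0 < |u − 6| < δ then u > 0 and |√u − √6| < |u − 6|/√6 < ε.

δ = min(6, √6·ε)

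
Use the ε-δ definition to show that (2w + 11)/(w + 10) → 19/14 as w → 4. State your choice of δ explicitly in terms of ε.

Let ε > 0. We want δ > 0 with 0 < |w − 4| < δ ⇒ |(2w + 11)/(w + 10) − (19/14)| < ε.
Combining over a common denominator, (2w + 11)/(w + 10) − (19/14) = [(2w + 11)·14 − 19·(w + 10)] / [14·(w + 10)] = 9(w − 4) / (14(w + 10)).
So |(2w + 11)/(w + 10) − (19/14)| = 9|w − 4| / (14·|w + 10|).
Require δ ≤ 7, so |w + 10| ≥ |14| − |w − 4| > 14 − 7 = 7.
Hence |(2w + 11)/(w + 10) − (19/14)| < 9|w − 4|/(14·7) = (9/98)|w − 4|, which is < ε once |w − 4| < (98/9)ε.
Take δ = min(7, (98/9)ε). Then 0 < |w − 4| < δ forces both bounds, so |(2w + 11)/(w + 10) − (19/14)| < ε.

δ = min(7, (98/9)ε)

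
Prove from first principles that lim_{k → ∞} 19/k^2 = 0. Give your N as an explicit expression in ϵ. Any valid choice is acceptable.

N = (19/ϵ)^{1/2}

Let ϵ > 0. For k ≥ 1, |19/k^2 − 0| = 19/k^2.
19/k^2 < ϵ ⇔ k^2 > 19/ϵ ⇔ k > (19/ϵ)^{1/2}.
Take N = (19/ϵ)^{1/2}. Then k > N implies 19/k^2 < ϵ.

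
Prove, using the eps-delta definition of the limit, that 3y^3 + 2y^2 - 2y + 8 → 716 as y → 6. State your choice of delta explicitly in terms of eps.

Suppose eps > 0. We want delta > 0 such that 0 < |y − 6| < delta implies |(3y^3 + 2y^2 - 2y + 8) − 716| < eps.
(3y^3 + 2y^2 - 2y + 8) − 716 = 3y^3 + 2y^2 - 2y - 708 = (y − 6)(3y^2 + 20y + 118).
So |(3y^3 + 2y^2 - 2y + 8) − 716| = |y − 6|·|3y^2 + 20y + 118|.
Require delta ≤ 2. Then |y − 6| < 2 gives |y| < 8, and by the triangle inequality |3y^2 + 20y + 118| ≤ 3·8^2 + 20·8 + 118 = 470.
Hence |(3y^3 + 2y^2 - 2y + 8) − 716| ≤ 470|y − 6| < eps provided |y − 6| < eps/470.
Take delta = min(2, eps/470). Then 0 < |y − 6| < delta gives both |y − 6| < 2 and |y − 6| < eps/470, so |(3y^3 + 2y^2 - 2y + 8) − 716| < eps.

delta = min(2, eps/470)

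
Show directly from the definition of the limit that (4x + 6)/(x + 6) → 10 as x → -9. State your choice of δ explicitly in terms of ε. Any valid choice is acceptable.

δ = min(3/2, (1/4)ε)

Let ε > 0. We want δ > 0 with 0 < |x + 9| < δ ⇒ |(4x + 6)/(x + 6) − 10| < ε.
Combining over a common denominator, (4x + 6)/(x + 6) − 10 = [(4x + 6)·(-3) − (-30)·(x + 6)] / [(-3)·(x + 6)] = 18(x + 9) / ((-3)(x + 6)).
So |(4x + 6)/(x + 6) − 10| = 18|x + 9| / (3·|x + 6|).
Restrict δ ≤ 3/2. Then |x + 9| < 3/2 gives |x + 6| = |(x + 9) + (-3)| ≥ 3 − 3/2 = 3/2.
Hence |(4x + 6)/(x + 6) − 10| < 18|x + 9|/(3·(3/2)) = 4|x + 9|, which is < ε once |x + 9| < (1/4)ε.
Take δ = min(3/2, (1/4)ε). Then 0 < |x + 9| < δ forces both bounds, so |(4x + 6)/(x + 6) − 10| < ε.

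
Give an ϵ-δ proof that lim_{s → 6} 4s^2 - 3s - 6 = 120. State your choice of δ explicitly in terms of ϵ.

δ = min(1, ϵ/49)

Let ϵ > 0. We want δ > 0 such that 0 < |s − 6| < δ implies |(4s^2 - 3s - 6) − 120| < ϵ.
(4s^2 - 3s - 6) − 120 = 4s^2 - 3s - 126 = (s − 6)(4s + 21).
So |(4s^2 - 3s - 6) − 120| = |s − 6|·|4s + 21|.
Require δ ≤ 1. Then |s − 6| < 1 gives |s| < 7, and by the triangle inequality |4s + 21| ≤ 4·7 + 21 = 49.
Hence |(4s^2 - 3s - 6) − 120| ≤ 49|s − 6| < ϵ provided |s − 6| < ϵ/49.
Take δ = min(1, ϵ/49). Then 0 < |s − 6| < δ gives both |s − 6| < 1 and |s − 6| < ϵ/49, so |(4s^2 - 3s - 6) − 120| < ϵ.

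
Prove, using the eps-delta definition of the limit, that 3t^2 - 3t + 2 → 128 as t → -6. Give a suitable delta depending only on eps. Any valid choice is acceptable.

delta = min(1, eps/42)

Suppose eps > 0. We want delta > 0 such that 0 < |t + 6| < delta implies |(3t^2 - 3t + 2) − 128| < eps.
(3t^2 - 3t + 2) − 128 = 3t^2 - 3t - 126 = (t + 6)(3t - 21).
So |(3t^2 - 3t + 2) − 128| = |t + 6|·|3t - 21|.
Assume first that |t + 6| < 1, so |t| < 7. Then |3t - 21| ≤ 3·7 + 21 = 42.
Hence |(3t^2 - 3t + 2) − 128| ≤ 42|t + 6| < eps provided |t + 6| < eps/42.
Choosing delta = min(1, eps/42) ensures both conditions, hence |(3t^2 - 3t + 2) − 128| < eps.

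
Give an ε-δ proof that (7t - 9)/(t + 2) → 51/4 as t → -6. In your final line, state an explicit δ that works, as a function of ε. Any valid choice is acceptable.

δ = min(2, (8/23)ε)

Fix ε > 0. We want δ > 0 with 0 < |t + 6| < δ ⇒ |(7t - 9)/(t + 2) − (51/4)| < ε.
Combining over a common denominator, (7t - 9)/(t + 2) − (51/4) = [(7t - 9)·(-4) − (-51)·(t + 2)] / [(-4)·(t + 2)] = 23(t + 6) / ((-4)(t + 2)).
So |(7t - 9)/(t + 2) − (51/4)| = 23|t + 6| / (4·|t + 2|).
Require δ ≤ 2, so |t + 2| ≥ |-4| − |t + 6| > 4 − 2 = 2.
Hence |(7t - 9)/(t + 2) − (51/4)| < 23|t + 6|/(4·2) = (23/8)|t + 6|, which is < ε once |t + 6| < (8/23)ε.
Take δ = min(2, (8/23)ε). Then 0 < |t + 6| < δ forces both bounds, so |(7t - 9)/(t + 2) − (51/4)| < ε.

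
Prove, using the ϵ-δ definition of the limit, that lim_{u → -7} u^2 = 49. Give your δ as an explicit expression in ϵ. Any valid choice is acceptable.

δ = min(1, ϵ/15)

Let ϵ > 0 be given. We seek δ > 0 with 0 < |u + 7| < δ ⇒ |u^2 − 49| < ϵ.
Factor: u^2 − 49 = (u + 7)(u - 7), so |u^2 − 49| = |u + 7|·|u - 7|.
Restrict δ ≤ 1. Then |u + 7| < 1 gives |u| < 8, so by the triangle inequality |u - 7| ≤ 8 + 7 = 15.
Hence |u^2 − 49| ≤ 15|u + 7|, which is < ϵ once |u + 7| < ϵ/15.
Take δ = min(1, ϵ/15). If 0 < |u + 7| < δ then both bounds hold and |u^2 − 49| ≤ 15|u + 7| < 15·(ϵ/15) = ϵ.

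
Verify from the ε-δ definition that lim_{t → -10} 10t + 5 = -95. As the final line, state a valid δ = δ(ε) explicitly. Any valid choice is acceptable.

δ = ε/10

Fix ε > 0. We need δ > 0 so that 0 < |t + 10| < δ implies |(10t + 5) + 95| < ε.
|(10t + 5) + 95| = |10t + 100| = 10|t + 10|.
So 10|t + 10| < ε exactly when |t + 10| < ε/10.
Choosing δ = ε/10 gives |(10t + 5) + 95| = 10|t + 10| < ε whenever |t + 10| < δ.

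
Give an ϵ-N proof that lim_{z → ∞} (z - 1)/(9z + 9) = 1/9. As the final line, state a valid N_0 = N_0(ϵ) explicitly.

N_0 = (2/9)/ϵ

Suppose ϵ > 0. We seek N_0 > 0 such that z > N_0 implies |(z - 1)/(9z + 9) − (1/9)| < ϵ.
(z - 1)/(9z + 9) − (1/9) = (9(z - 1) − (9z + 9)) / (9(9z + 9)) = -18/(9(9z + 9)).
For z > 0 we have 9z + 9 > 9z, so |(z - 1)/(9z + 9) − (1/9)| = 18/(9(9z + 9)) < 18/(9·9z) = (2/9)/z.
Thus |(z - 1)/(9z + 9) − (1/9)| < ϵ whenever z > (2/9)/ϵ.
Take N_0 = (2/9)/ϵ. If z > N_0 then |(z - 1)/(9z + 9) − (1/9)| < (2/9)/z < ϵ.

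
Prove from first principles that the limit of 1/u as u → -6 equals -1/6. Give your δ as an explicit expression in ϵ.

δ = min(3, 18ϵ)

Suppose ϵ > 0. We seek δ > 0 such that 0 < |u + 6| < δ implies |1/u + 1/6| < ϵ.
|1/u + 1/6| = |-6 − u|/(6·|u|) = |u + 6|/(6|u|).
Require δ ≤ 3 so that |u| > 6 − 3 = 3, hence 6|u| > 18.
Then |1/u + 1/6| < |u + 6|/18, which is < ϵ when |u + 6| < 18ϵ.
Take δ = min(3, 18ϵ). Then 0 < |u + 6| < δ gives both |u + 6| < 3 and |u + 6| < 18ϵ, so |1/u + 1/6| < ϵ.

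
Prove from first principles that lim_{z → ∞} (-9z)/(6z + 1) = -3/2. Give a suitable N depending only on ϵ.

N = (1/4)/ϵ

Suppose ϵ > 0. We seek N > 0 such that z > N implies |(-9z)/(6z + 1) + 3/2| < ϵ.
(-9z)/(6z + 1) + 3/2 = (6(-9z) − (-9)(6z + 1)) / (6(6z + 1)) = 9/(6(6z + 1)).
For z > 0 we have 6z + 1 > 6z, so |(-9z)/(6z + 1) + 3/2| = 9/(6(6z + 1)) < 9/(6·6z) = (1/4)/z.
Thus |(-9z)/(6z + 1) + 3/2| < ϵ whenever z > (1/4)/ϵ.
Take N = (1/4)/ϵ. If z > N then |(-9z)/(6z + 1) + 3/2| < (1/4)/z < ϵ.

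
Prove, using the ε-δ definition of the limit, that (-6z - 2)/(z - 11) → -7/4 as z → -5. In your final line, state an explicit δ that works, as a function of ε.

Let ε > 0. We want δ > 0 with 0 < |z + 5| < δ ⇒ |(-6z - 2)/(z - 11) + 7/4| < ε.
Combining over a common denominator, (-6z - 2)/(z - 11) + 7/4 = [(-6z - 2)·(-16) − 28·(z - 11)] / [(-16)·(z - 11)] = 68(z + 5) / ((-16)(z - 11)).
So |(-6z - 2)/(z - 11) + 7/4| = 68|z + 5| / (16·|z − 11|).
Require δ ≤ 8, so |z − 11| ≥ |-16| − |z + 5| > 16 − 8 = 8.
Hence |(-6z - 2)/(z - 11) + 7/4| < 68|z + 5|/(16·8) = (17/32)|z + 5|, which is < ε once |z + 5| < (32/17)ε.
Take δ = min(8, (32/17)ε). Then 0 < |z + 5| < δ forces both bounds, so |(-6z - 2)/(z - 11) + 7/4| < ε.

δ = min(8, (32/17)ε)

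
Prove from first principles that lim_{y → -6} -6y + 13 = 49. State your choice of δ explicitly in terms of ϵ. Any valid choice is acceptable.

δ = ϵ/6

Let ϵ > 0. We need δ > 0 so that 0 < |y + 6| < δ implies |(-6y + 13) − 49| < ϵ.
Since (-6y + 13) − 49 = -6(y + 6), we have |(-6y + 13) − 49| = 6|y + 6|.
So 6|y + 6| < ϵ exactly when |y + 6| < ϵ/6.
Take δ = ϵ/6. If 0 < |y + 6| < δ then |(-6y + 13) − 49| = 6|y + 6| < 6·(ϵ/6) = ϵ.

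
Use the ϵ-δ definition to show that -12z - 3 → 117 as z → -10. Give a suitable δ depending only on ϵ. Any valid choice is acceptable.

δ = ϵ/12

Let ϵ > 0 be given. We need δ > 0 so that 0 < |z + 10| < δ implies |(-12z - 3) − 117| < ϵ.
Since (-12z - 3) − 117 = -12(z + 10), we have |(-12z - 3) − 117| = 12|z + 10|.
So 12|z + 10| < ϵ exactly when |z + 10| < ϵ/12.
Take δ = ϵ/12. If 0 < |z + 10| < δ then |(-12z - 3) − 117| = 12|z + 10| < 12·(ϵ/12) = ϵ.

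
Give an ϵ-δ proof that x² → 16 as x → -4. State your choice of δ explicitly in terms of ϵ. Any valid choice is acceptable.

Let ϵ > 0 be given. We seek δ > 0 with 0 < |x + 4| < δ ⇒ |x² − 16| < ϵ.
Factor: x² − 16 = (x + 4)(x - 4), so |x² − 16| = |x + 4|·|x - 4|.
Restrict δ ≤ 1. Then |x + 4| < 1 gives |x| < 5, so by the triangle inequality |x - 4| ≤ 5 + 4 = 9.
Hence |x² − 16| ≤ 9|x + 4|, which is < ϵ once |x + 4| < ϵ/9.
Take δ = min(1, ϵ/9). If 0 < |x + 4| < δ then both bounds hold and |x² − 16| ≤ 9|x + 4| < 9·(ϵ/9) = ϵ.

δ = min(1, ϵ/9)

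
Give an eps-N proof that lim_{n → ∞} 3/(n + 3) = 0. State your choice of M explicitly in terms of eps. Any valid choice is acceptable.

M = 3/eps

Fix eps > 0. For n ≥ 1, |3/(n + 3) − 0| = 3/(n + 3) ≤ 3/n.
We need 3/n < eps, i.e. n > 3/eps.
Take M = 3/eps. If n > M then |3/(n + 3)| ≤ 3/n < eps.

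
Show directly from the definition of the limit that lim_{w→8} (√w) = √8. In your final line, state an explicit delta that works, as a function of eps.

Let eps > 0 be given. We want delta > 0 such that 0 < |w − 8| < delta implies |√w − √8| < eps.
Multiplying by the conjugate, |√w − √8| = |w − 8|/(√w + √8).
Restrict delta ≤ 8 so that |w − 8| < 8 forces w > 0, and then √w + √8 > √8.
Hence |√w − √8| < |w − 8|/√8, which is < eps once |w − 8| < √8·eps.
Take delta = min(8, √8·eps). If 0 < |w − 8| < delta then w > 0 and |√w − √8| < |w − 8|/√8 < eps.

delta = min(8, √8·eps)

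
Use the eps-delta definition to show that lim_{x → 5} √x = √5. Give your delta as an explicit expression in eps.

Let eps > 0. We want delta > 0 such that 0 < |x − 5| < delta implies |√x − √5| < eps.
Multiplying by the conjugate, |√x − √5| = |x − 5|/(√x + √5).
Restrict delta ≤ 5 so that |x − 5| < 5 forces x > 0, and then √x + √5 > √5.
Hence |√x − √5| < |x − 5|/√5, which is < eps once |x − 5| < √5·eps.
Take delta = min(5, √5·eps). If 0 < |x − 5| < delta then x > 0 and |√x − √5| < |x − 5|/√5 < eps.

delta = min(5, √5·eps)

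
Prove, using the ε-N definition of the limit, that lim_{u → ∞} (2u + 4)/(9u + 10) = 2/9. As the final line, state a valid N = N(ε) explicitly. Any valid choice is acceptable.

Let ε > 0 be given. We seek N > 0 such that u > N implies |(2u + 4)/(9u + 10) − (2/9)| < ε.
(2u + 4)/(9u + 10) − (2/9) = (9(2u + 4) − 2(9u + 10)) / (9(9u + 10)) = 16/(9(9u + 10)).
For u > 0 we have 9u + 10 > 9u, so |(2u + 4)/(9u + 10) − (2/9)| = 16/(9(9u + 10)) < 16/(9·9u) = (16/81)/u.
Thus |(2u + 4)/(9u + 10) − (2/9)| < ε whenever u > (16/81)/ε.
Take N = (16/81)/ε. If u > N then |(2u + 4)/(9u + 10) − (2/9)| < (16/81)/u < ε.

N = (16/81)/ε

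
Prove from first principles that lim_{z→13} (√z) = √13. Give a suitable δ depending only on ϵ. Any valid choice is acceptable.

δ = min(13, √13·ϵ)

Fix ϵ > 0. We want δ > 0 such that 0 < |z − 13| < δ implies |√z − √13| < ϵ.
Rationalise: √z − √13 = (z − 13)/(√z + √13), so |√z − √13| = |z − 13|/(√z + √13).
Restrict δ ≤ 13 so that |z − 13| < 13 forces z > 0, and then √z + √13 > √13.
Hence |√z − √13| < |z − 13|/√13, which is < ϵ once |z − 13| < √13·ϵ.
Take δ = min(13, √13·ϵ). If 0 < |z − 13| < δ then z > 0 and |√z − √13| < |z − 13|/√13 < ϵ.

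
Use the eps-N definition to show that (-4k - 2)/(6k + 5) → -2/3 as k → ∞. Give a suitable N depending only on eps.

Let eps > 0. For k ≥ 1, |(-4k - 2)/(6k + 5) + 2/3| = |8|/(6(6k + 5)) = 8/(6(6k + 5)).
Since 6k + 5 ≥ 6k for k ≥ 1, this is ≤ 8/(6·6k) = (2/9)/k.
So |(-4k - 2)/(6k + 5) + 2/3| < eps whenever k > (2/9)/eps.
Take N = (2/9)/eps. If k > N then |(-4k - 2)/(6k + 5) + 2/3| ≤ (2/9)/k < eps.

N = (2/9)/eps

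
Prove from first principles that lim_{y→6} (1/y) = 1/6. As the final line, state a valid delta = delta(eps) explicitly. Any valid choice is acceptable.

delta = min(3, 18eps)

Fix eps > 0. We seek delta > 0 such that 0 < |y − 6| < delta implies |1/y − (1/6)| < eps.
|1/y − (1/6)| = |6 − y|/(6·|y|) = |y − 6|/(6|y|).
Restrict delta ≤ 3. Then |y − 6| < 3 gives |y| > 3, so 6|y| > 18.
Then |1/y − (1/6)| < |y − 6|/18, which is < eps when |y − 6| < 18eps.
Take delta = min(3, 18eps). Then 0 < |y − 6| < delta gives both |y − 6| < 3 and |y − 6| < 18eps, so |1/y − (1/6)| < eps.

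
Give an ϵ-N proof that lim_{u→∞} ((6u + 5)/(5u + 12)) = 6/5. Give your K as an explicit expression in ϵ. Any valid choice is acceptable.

Fix ϵ > 0. We seek K > 0 such that u > K implies |(6u + 5)/(5u + 12) − (6/5)| < ϵ.
(6u + 5)/(5u + 12) − (6/5) = (5(6u + 5) − 6(5u + 12)) / (5(5u + 12)) = -47/(5(5u + 12)).
For u > 0 we have 5u + 12 > 5u, so |(6u + 5)/(5u + 12) − (6/5)| = 47/(5(5u + 12)) < 47/(5·5u) = (47/25)/u.
Thus |(6u + 5)/(5u + 12) − (6/5)| < ϵ whenever u > (47/25)/ϵ.
Take K = (47/25)/ϵ. If u > K then |(6u + 5)/(5u + 12) − (6/5)| < (47/25)/u < ϵ.

K = (47/25)/ϵ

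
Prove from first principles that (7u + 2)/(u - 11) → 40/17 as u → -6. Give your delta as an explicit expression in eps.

Let eps > 0. We want delta > 0 with 0 < |u + 6| < delta ⇒ |(7u + 2)/(u - 11) − (40/17)| < eps.
Combining over a common denominator, (7u + 2)/(u - 11) − (40/17) = [(7u + 2)·(-17) − (-40)·(u - 11)] / [(-17)·(u - 11)] = -79(u + 6) / ((-17)(u - 11)).
So |(7u + 2)/(u - 11) − (40/17)| = 79|u + 6| / (17·|u − 11|).
Require delta ≤ 17/2, so |u − 11| ≥ |-17| − |u + 6| > 17 − 17/2 = 17/2.
Hence |(7u + 2)/(u - 11) − (40/17)| < 79|u + 6|/(17·(17/2)) = (158/289)|u + 6|, which is < eps once |u + 6| < (289/158)eps.
Take delta = min(17/2, (289/158)eps). Then 0 < |u + 6| < delta forces both bounds, so |(7u + 2)/(u - 11) − (40/17)| < eps.

delta = min(17/2, (289/158)eps)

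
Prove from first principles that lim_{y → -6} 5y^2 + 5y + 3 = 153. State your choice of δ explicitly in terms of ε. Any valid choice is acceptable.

Fix ε > 0. We want δ > 0 such that 0 < |y + 6| < δ implies |(5y^2 + 5y + 3) − 153| < ε.
(5y^2 + 5y + 3) − 153 = 5y^2 + 5y - 150 = (y + 6)(5y - 25).
So |(5y^2 + 5y + 3) − 153| = |y + 6|·|5y - 25|.
Assume first that |y + 6| < 2, so |y| < 8. Then |5y - 25| ≤ 5·8 + 25 = 65.
Hence |(5y^2 + 5y + 3) − 153| ≤ 65|y + 6| < ε provided |y + 6| < ε/65.
Choosing δ = min(2, ε/65) ensures both conditions, hence |(5y^2 + 5y + 3) − 153| < ε.

δ = min(2, ε/65)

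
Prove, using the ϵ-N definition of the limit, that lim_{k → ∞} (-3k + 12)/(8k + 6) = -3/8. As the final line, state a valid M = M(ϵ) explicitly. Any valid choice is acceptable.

Let ϵ > 0. For k ≥ 1, |(-3k + 12)/(8k + 6) + 3/8| = |114|/(8(8k + 6)) = 114/(8(8k + 6)).
Since 8k + 6 ≥ 8k for k ≥ 1, this is ≤ 114/(8·8k) = (57/32)/k.
So |(-3k + 12)/(8k + 6) + 3/8| < ϵ whenever k > (57/32)/ϵ.
Take M = (57/32)/ϵ. If k > M then |(-3k + 12)/(8k + 6) + 3/8| ≤ (57/32)/k < ϵ.

M = (57/32)/ϵ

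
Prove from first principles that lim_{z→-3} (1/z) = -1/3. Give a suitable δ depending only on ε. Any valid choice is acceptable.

Fix ε > 0. We seek δ > 0 such that 0 < |z + 3| < δ implies |1/z + 1/3| < ε.
|1/z + 1/3| = |-3 − z|/(3·|z|) = |z + 3|/(3|z|).
Restrict δ ≤ 3/2. Then |z + 3| < 3/2 gives |z| > 3/2, so 3|z| > 9/2.
Then |1/z + 1/3| < |z + 3|/(9/2), which is < ε when |z + 3| < (9/2)ε.
Take δ = min(3/2, (9/2)ε). Then 0 < |z + 3| < δ gives both |z + 3| < 3/2 and |z + 3| < (9/2)ε, so |1/z + 1/3| < ε.

δ = min(3/2, (9/2)ε)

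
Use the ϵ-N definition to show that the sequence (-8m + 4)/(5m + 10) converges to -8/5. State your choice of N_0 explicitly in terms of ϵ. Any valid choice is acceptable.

Suppose ϵ > 0. For m ≥ 1, |(-8m + 4)/(5m + 10) + 8/5| = |100|/(5(5m + 10)) = 100/(5(5m + 10)).
Since 5m + 10 ≥ 5m for m ≥ 1, this is ≤ 100/(5·5m) = 4/m.
So |(-8m + 4)/(5m + 10) + 8/5| < ϵ whenever m > 4/ϵ.
Take N_0 = 4/ϵ. If m > N_0 then |(-8m + 4)/(5m + 10) + 8/5| ≤ 4/m < ϵ.

N_0 = 4/ϵ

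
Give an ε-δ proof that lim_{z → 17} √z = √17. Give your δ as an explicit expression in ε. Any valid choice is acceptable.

Suppose ε > 0. We want δ > 0 such that 0 < |z − 17| < δ implies |√z − √17| < ε.
Multiplying by the conjugate, |√z − √17| = |z − 17|/(√z + √17).
Restrict δ ≤ 17 so that |z − 17| < 17 forces z > 0, and then √z + √17 > √17.
Hence |√z − √17| < |z − 17|/√17, which is < ε once |z − 17| < √17·ε.
Take δ = min(17, √17·ε). If 0 < |z − 17| < δ then z > 0 and |√z − √17| < |z − 17|/√17 < ε.

δ = min(17, √17·ε)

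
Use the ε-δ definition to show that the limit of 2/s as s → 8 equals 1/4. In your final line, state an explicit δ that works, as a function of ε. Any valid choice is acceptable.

δ = min(4, 16ε)

Fix ε > 0. We seek δ > 0 such that 0 < |s − 8| < δ implies |2/s − (1/4)| < ε.
|2/s − (1/4)| = 2·|8 − s|/(8·|s|) = 2|s − 8|/(8|s|).
Restrict δ ≤ 4. Then |s − 8| < 4 gives |s| > 4, so 8|s| > 32.
Then |2/s − (1/4)| < 2|s − 8|/32, which is < ε when |s − 8| < 16ε.
Take δ = min(4, 16ε). Then 0 < |s − 8| < δ gives both |s − 8| < 4 and |s − 8| < 16ε, so |2/s − (1/4)| < ε.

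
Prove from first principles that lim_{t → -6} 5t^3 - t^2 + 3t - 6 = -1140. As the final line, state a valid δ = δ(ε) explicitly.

Let ε > 0. We want δ > 0 such that 0 < |t + 6| < δ implies |(5t^3 - t^2 + 3t - 6) + 1140| < ε.
(5t^3 - t^2 + 3t - 6) + 1140 = 5t^3 - t^2 + 3t + 1134 = (t + 6)(5t^2 - 31t + 189).
So |(5t^3 - t^2 + 3t - 6) + 1140| = |t + 6|·|5t^2 - 31t + 189|.
Assume first that |t + 6| < 2, so |t| < 8. Then |5t^2 - 31t + 189| ≤ 5·8^2 + 31·8 + 189 = 757.
Hence |(5t^3 - t^2 + 3t - 6) + 1140| ≤ 757|t + 6| < ε provided |t + 6| < ε/757.
Take δ = min(2, ε/757). Then 0 < |t + 6| < δ gives both |t + 6| < 2 and |t + 6| < ε/757, so |(5t^3 - t^2 + 3t - 6) + 1140| < ε.

δ = min(2, ε/757)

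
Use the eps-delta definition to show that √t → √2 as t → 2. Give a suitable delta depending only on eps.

delta = min(2, √2·eps)

Suppose eps > 0. We want delta > 0 such that 0 < |t − 2| < delta implies |√t − √2| < eps.
Rationalise: √t − √2 = (t − 2)/(√t + √2), so |√t − √2| = |t − 2|/(√t + √2).
Restrict delta ≤ 2 so that |t − 2| < 2 forces t > 0, and then √t + √2 > √2.
Hence |√t − √2| < |t − 2|/√2, which is < eps once |t − 2| < √2·eps.
Take delta = min(2, √2·eps). If 0 < |t − 2| < delta then t > 0 and |√t − √2| < |t − 2|/√2 < eps.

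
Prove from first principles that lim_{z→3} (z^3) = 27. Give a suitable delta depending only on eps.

delta = min(1, eps/37)

Let eps > 0. We seek delta > 0 with 0 < |z − 3| < delta ⇒ |z^3 − 27| < eps.
Factor: z^3 − 27 = (z − 3)(z^2 + 3z + 9), so |z^3 − 27| = |z − 3|·|z^2 + 3z + 9|.
Impose delta ≤ 1 so that |z| < 4; then |z^2 + 3z + 9| ≤ 37.
Hence |z^3 − 27| ≤ 37|z − 3|, which is < eps once |z − 3| < eps/37.
Take delta = min(1, eps/37). If 0 < |z − 3| < delta then both bounds hold and |z^3 − 27| ≤ 37|z − 3| < 37·(eps/37) = eps.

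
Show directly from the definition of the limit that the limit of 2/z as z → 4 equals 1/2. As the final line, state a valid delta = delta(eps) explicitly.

delta = min(2, 4eps)

Suppose eps > 0. We seek delta > 0 such that 0 < |z − 4| < delta implies |2/z − (1/2)| < eps.
|2/z − (1/2)| = 2·|4 − z|/(4·|z|) = 2|z − 4|/(4|z|).
Restrict delta ≤ 2. Then |z − 4| < 2 gives |z| > 2, so 4|z| > 8.
Then |2/z − (1/2)| < 2|z − 4|/8, which is < eps when |z − 4| < 4eps.
Take delta = min(2, 4eps). Then 0 < |z − 4| < delta gives both |z − 4| < 2 and |z − 4| < 4eps, so |2/z − (1/2)| < eps.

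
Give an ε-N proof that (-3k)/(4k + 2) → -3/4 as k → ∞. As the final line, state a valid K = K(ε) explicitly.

K = (3/8)/ε

Let ε > 0 be given. For k ≥ 1, |(-3k)/(4k + 2) + 3/4| = |6|/(4(4k + 2)) = 6/(4(4k + 2)).
Since 4k + 2 ≥ 4k for k ≥ 1, this is ≤ 6/(4·4k) = (3/8)/k.
So |(-3k)/(4k + 2) + 3/4| < ε whenever k > (3/8)/ε.
Take K = (3/8)/ε. If k > K then |(-3k)/(4k + 2) + 3/4| ≤ (3/8)/k < ε.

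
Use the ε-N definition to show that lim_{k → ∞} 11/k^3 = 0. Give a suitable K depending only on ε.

Let ε > 0 be given. For k ≥ 1, |11/k^3 − 0| = 11/k^3.
11/k^3 < ε ⇔ k^3 > 11/ε ⇔ k > (11/ε)^{1/3}.
Take K = (11/ε)^{1/3}. Then k > K implies 11/k^3 < ε.

K = (11/ε)^{1/3}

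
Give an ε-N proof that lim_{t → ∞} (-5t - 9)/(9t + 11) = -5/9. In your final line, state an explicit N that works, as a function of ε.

N = (26/81)/ε

Suppose ε > 0. We seek N > 0 such that t > N implies |(-5t - 9)/(9t + 11) + 5/9| < ε.
(-5t - 9)/(9t + 11) + 5/9 = (9(-5t - 9) − (-5)(9t + 11)) / (9(9t + 11)) = -26/(9(9t + 11)).
For t > 0 we have 9t + 11 > 9t, so |(-5t - 9)/(9t + 11) + 5/9| = 26/(9(9t + 11)) < 26/(9·9t) = (26/81)/t.
Thus |(-5t - 9)/(9t + 11) + 5/9| < ε whenever t > (26/81)/ε.
Take N = (26/81)/ε. If t > N then |(-5t - 9)/(9t + 11) + 5/9| < (26/81)/t < ε.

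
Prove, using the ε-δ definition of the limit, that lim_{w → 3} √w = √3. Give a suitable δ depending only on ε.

Suppose ε > 0. We want δ > 0 such that 0 < |w − 3| < δ implies |√w − √3| < ε.
Rationalise: √w − √3 = (w − 3)/(√w + √3), so |√w − √3| = |w − 3|/(√w + √3).
Restrict δ ≤ 3 so that |w − 3| < 3 forces w > 0, and then √w + √3 > √3.
Hence |√w − √3| < |w − 3|/√3, which is < ε once |w − 3| < √3·ε.
Take δ = min(3, √3·ε). If 0 < |w − 3| < δ then w > 0 and |√w − √3| < |w − 3|/√3 < ε.

δ = min(3, √3·ε)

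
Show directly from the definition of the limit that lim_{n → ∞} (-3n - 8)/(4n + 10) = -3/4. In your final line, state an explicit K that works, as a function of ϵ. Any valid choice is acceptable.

K = (1/8)/ϵ

Fix ϵ > 0. For n ≥ 1, |(-3n - 8)/(4n + 10) + 3/4| = |-2|/(4(4n + 10)) = 2/(4(4n + 10)).
Since 4n + 10 ≥ 4n for n ≥ 1, this is ≤ 2/(4·4n) = (1/8)/n.
So |(-3n - 8)/(4n + 10) + 3/4| < ϵ whenever n > (1/8)/ϵ.
Take K = (1/8)/ϵ. If n > K then |(-3n - 8)/(4n + 10) + 3/4| ≤ (1/8)/n < ϵ.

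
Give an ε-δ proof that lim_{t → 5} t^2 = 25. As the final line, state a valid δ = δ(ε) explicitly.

Suppose ε > 0. We seek δ > 0 with 0 < |t − 5| < δ ⇒ |t^2 − 25| < ε.
Factor: t^2 − 25 = (t − 5)(t + 5), so |t^2 − 25| = |t − 5|·|t + 5|.
Restrict δ ≤ 1. Then |t − 5| < 1 gives |t| < 6, so by the triangle inequality |t + 5| ≤ 6 + 5 = 11.
Hence |t^2 − 25| ≤ 11|t − 5|, which is < ε once |t − 5| < ε/11.
Take δ = min(1, ε/11). If 0 < |t − 5| < δ then both bounds hold and |t^2 − 25| ≤ 11|t − 5| < 11·(ε/11) = ε.

δ = min(1, ε/11)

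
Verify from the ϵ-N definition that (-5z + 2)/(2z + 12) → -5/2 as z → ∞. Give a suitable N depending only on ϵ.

N = 16/ϵ

Let ϵ > 0 be given. We seek N > 0 such that z > N implies |(-5z + 2)/(2z + 12) + 5/2| < ϵ.
(-5z + 2)/(2z + 12) + 5/2 = (2(-5z + 2) − (-5)(2z + 12)) / (2(2z + 12)) = 64/(2(2z + 12)).
For z > 0 we have 2z + 12 > 2z, so |(-5z + 2)/(2z + 12) + 5/2| = 64/(2(2z + 12)) < 64/(2·2z) = 16/z.
Thus |(-5z + 2)/(2z + 12) + 5/2| < ϵ whenever z > 16/ϵ.
Take N = 16/ϵ. If z > N then |(-5z + 2)/(2z + 12) + 5/2| < 16/z < ϵ.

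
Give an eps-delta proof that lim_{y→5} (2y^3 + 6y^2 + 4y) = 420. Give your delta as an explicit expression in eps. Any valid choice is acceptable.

Let eps > 0. We want delta > 0 such that 0 < |y − 5| < delta implies |(2y^3 + 6y^2 + 4y) − 420| < eps.
(2y^3 + 6y^2 + 4y) − 420 = 2y^3 + 6y^2 + 4y - 420 = (y − 5)(2y^2 + 16y + 84).
So |(2y^3 + 6y^2 + 4y) − 420| = |y − 5|·|2y^2 + 16y + 84|.
Require delta ≤ 1. Then |y − 5| < 1 gives |y| < 6, and by the triangle inequality |2y^2 + 16y + 84| ≤ 2·6^2 + 16·6 + 84 = 252.
Hence |(2y^3 + 6y^2 + 4y) − 420| ≤ 252|y − 5| < eps provided |y − 5| < eps/252.
Choosing delta = min(1, eps/252) ensures both conditions, hence |(2y^3 + 6y^2 + 4y) − 420| < eps.

delta = min(1, eps/252)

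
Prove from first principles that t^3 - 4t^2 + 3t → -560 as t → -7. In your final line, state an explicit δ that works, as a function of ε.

Fix ε > 0. We want δ > 0 such that 0 < |t + 7| < δ implies |(t^3 - 4t^2 + 3t) + 560| < ε.
(t^3 - 4t^2 + 3t) + 560 = t^3 - 4t^2 + 3t + 560 = (t + 7)(t^2 - 11t + 80).
So |(t^3 - 4t^2 + 3t) + 560| = |t + 7|·|t^2 - 11t + 80|.
Assume first that |t + 7| < 1, so |t| < 8. Then |t^2 - 11t + 80| ≤ 8^2 + 11·8 + 80 = 232.
Hence |(t^3 - 4t^2 + 3t) + 560| ≤ 232|t + 7| < ε provided |t + 7| < ε/232.
Take δ = min(1, ε/232). Then 0 < |t + 7| < δ gives both |t + 7| < 1 and |t + 7| < ε/232, so |(t^3 - 4t^2 + 3t) + 560| < ε.

δ = min(1, ε/232)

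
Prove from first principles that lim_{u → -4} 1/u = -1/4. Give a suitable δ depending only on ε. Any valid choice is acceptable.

δ = min(2, 8ε)

Fix ε > 0. We seek δ > 0 such that 0 < |u + 4| < δ implies |1/u + 1/4| < ε.
|1/u + 1/4| = |-4 − u|/(4·|u|) = |u + 4|/(4|u|).
Require δ ≤ 2 so that |u| > 4 − 2 = 2, hence 4|u| > 8.
Then |1/u + 1/4| < |u + 4|/8, which is < ε when |u + 4| < 8ε.
Take δ = min(2, 8ε). Then 0 < |u + 4| < δ gives both |u + 4| < 2 and |u + 4| < 8ε, so |1/u + 1/4| < ε.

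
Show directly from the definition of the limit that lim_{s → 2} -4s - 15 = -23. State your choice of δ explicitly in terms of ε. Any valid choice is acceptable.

Fix ε > 0. We need δ > 0 so that 0 < |s − 2| < δ implies |(-4s - 15) + 23| < ε.
Since (-4s - 15) + 23 = -4(s − 2), we have |(-4s - 15) + 23| = 4|s − 2|.
Thus it suffices that |s − 2| < ε/4.
Choosing δ = ε/4 gives |(-4s - 15) + 23| = 4|s − 2| < ε whenever |s − 2| < δ.

δ = ε/4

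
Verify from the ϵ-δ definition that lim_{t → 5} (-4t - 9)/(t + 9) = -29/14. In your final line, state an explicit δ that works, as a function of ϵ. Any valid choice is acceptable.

δ = min(7, (98/27)ϵ)

Let ϵ > 0. We want δ > 0 with 0 < |t − 5| < δ ⇒ |(-4t - 9)/(t + 9) + 29/14| < ϵ.
Combining over a common denominator, (-4t - 9)/(t + 9) + 29/14 = [(-4t - 9)·14 − (-29)·(t + 9)] / [14·(t + 9)] = -27(t − 5) / (14(t + 9)).
So |(-4t - 9)/(t + 9) + 29/14| = 27|t − 5| / (14·|t + 9|).
Require δ ≤ 7, so |t + 9| ≥ |14| − |t − 5| > 14 − 7 = 7.
Hence |(-4t - 9)/(t + 9) + 29/14| < 27|t − 5|/(14·7) = (27/98)|t − 5|, which is < ϵ once |t − 5| < (98/27)ϵ.
Take δ = min(7, (98/27)ϵ). Then 0 < |t − 5| < δ forces both bounds, so |(-4t - 9)/(t + 9) + 29/14| < ϵ.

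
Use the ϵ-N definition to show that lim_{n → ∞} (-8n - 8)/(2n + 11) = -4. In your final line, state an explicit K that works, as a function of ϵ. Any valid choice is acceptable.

K = 18/ϵ

Let ϵ > 0. For n ≥ 1, |(-8n - 8)/(2n + 11) + 4| = |72|/(2(2n + 11)) = 72/(2(2n + 11)).
Since 2n + 11 ≥ 2n for n ≥ 1, this is ≤ 72/(2·2n) = 18/n.
So |(-8n - 8)/(2n + 11) + 4| < ϵ whenever n > 18/ϵ.
Take K = 18/ϵ. If n > K then |(-8n - 8)/(2n + 11) + 4| ≤ 18/n < ϵ.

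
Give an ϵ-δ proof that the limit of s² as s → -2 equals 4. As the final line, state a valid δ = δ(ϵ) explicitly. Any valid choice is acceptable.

δ = min(1, ϵ/5)

Suppose ϵ > 0. We seek δ > 0 with 0 < |s + 2| < δ ⇒ |s² − 4| < ϵ.
Factor: s² − 4 = (s + 2)(s - 2), so |s² − 4| = |s + 2|·|s - 2|.
Restrict δ ≤ 1. Then |s + 2| < 1 gives |s| < 3, so by the triangle inequality |s - 2| ≤ 3 + 2 = 5.
Hence |s² − 4| ≤ 5|s + 2|, which is < ϵ once |s + 2| < ϵ/5.
Take δ = min(1, ϵ/5). If 0 < |s + 2| < δ then both bounds hold and |s² − 4| ≤ 5|s + 2| < 5·(ϵ/5) = ϵ.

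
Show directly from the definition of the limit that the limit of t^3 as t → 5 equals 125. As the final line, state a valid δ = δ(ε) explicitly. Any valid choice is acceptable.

Let ε > 0. We seek δ > 0 with 0 < |t − 5| < δ ⇒ |t^3 − 125| < ε.
Factor: t^3 − 125 = (t − 5)(t^2 + 5t + 25), so |t^3 − 125| = |t − 5|·|t^2 + 5t + 25|.
Restrict δ ≤ 1. Then |t − 5| < 1 gives |t| < 6, so by the triangle inequality |t^2 + 5t + 25| ≤ 6^2 + 5·6 + 25 = 91.
Hence |t^3 − 125| ≤ 91|t − 5|, which is < ε once |t − 5| < ε/91.
Take δ = min(1, ε/91). If 0 < |t − 5| < δ then both bounds hold and |t^3 − 125| ≤ 91|t − 5| < 91·(ε/91) = ε.

δ = min(1, ε/91)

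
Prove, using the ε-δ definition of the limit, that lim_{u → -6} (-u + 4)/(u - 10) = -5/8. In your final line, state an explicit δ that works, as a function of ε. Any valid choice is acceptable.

δ = min(8, (64/3)ε)

Let ε > 0. We want δ > 0 with 0 < |u + 6| < δ ⇒ |(-u + 4)/(u - 10) + 5/8| < ε.
Combining over a common denominator, (-u + 4)/(u - 10) + 5/8 = [(-u + 4)·(-16) − 10·(u - 10)] / [(-16)·(u - 10)] = 6(u + 6) / ((-16)(u - 10)).
So |(-u + 4)/(u - 10) + 5/8| = 6|u + 6| / (16·|u − 10|).
Require δ ≤ 8, so |u − 10| ≥ |-16| − |u + 6| > 16 − 8 = 8.
Hence |(-u + 4)/(u - 10) + 5/8| < 6|u + 6|/(16·8) = (3/64)|u + 6|, which is < ε once |u + 6| < (64/3)ε.
Take δ = min(8, (64/3)ε). Then 0 < |u + 6| < δ forces both bounds, so |(-u + 4)/(u - 10) + 5/8| < ε.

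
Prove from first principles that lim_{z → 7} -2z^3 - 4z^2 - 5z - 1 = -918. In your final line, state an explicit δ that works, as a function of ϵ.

δ = min(2, ϵ/455)

Let ϵ > 0 be given. We want δ > 0 such that 0 < |z − 7| < δ implies |(-2z^3 - 4z^2 - 5z - 1) + 918| < ϵ.
(-2z^3 - 4z^2 - 5z - 1) + 918 = -2z^3 - 4z^2 - 5z + 917 = (z − 7)(-2z^2 - 18z - 131).
So |(-2z^3 - 4z^2 - 5z - 1) + 918| = |z − 7|·|-2z^2 - 18z - 131|.
Require δ ≤ 2. Then |z − 7| < 2 gives |z| < 9, and by the triangle inequality |-2z^2 - 18z - 131| ≤ 2·9^2 + 18·9 + 131 = 455.
Hence |(-2z^3 - 4z^2 - 5z - 1) + 918| ≤ 455|z − 7| < ϵ provided |z − 7| < ϵ/455.
Choosing δ = min(2, ϵ/455) ensures both conditions, hence |(-2z^3 - 4z^2 - 5z - 1) + 918| < ϵ.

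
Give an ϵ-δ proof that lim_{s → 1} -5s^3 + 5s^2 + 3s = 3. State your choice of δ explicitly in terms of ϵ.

δ = min(1, ϵ/23)

Suppose ϵ > 0. We want δ > 0 such that 0 < |s − 1| < δ implies |(-5s^3 + 5s^2 + 3s) − 3| < ϵ.
(-5s^3 + 5s^2 + 3s) − 3 = -5s^3 + 5s^2 + 3s - 3 = (s − 1)(-5s^2 + 3).
So |(-5s^3 + 5s^2 + 3s) − 3| = |s − 1|·|-5s^2 + 3|.
Assume first that |s − 1| < 1, so |s| < 2. Then |-5s^2 + 3| ≤ 5·2^2 + 3 = 23.
Hence |(-5s^3 + 5s^2 + 3s) − 3| ≤ 23|s − 1| < ϵ provided |s − 1| < ϵ/23.
Take δ = min(1, ϵ/23). Then 0 < |s − 1| < δ gives both |s − 1| < 1 and |s − 1| < ϵ/23, so |(-5s^3 + 5s^2 + 3s) − 3| < ϵ.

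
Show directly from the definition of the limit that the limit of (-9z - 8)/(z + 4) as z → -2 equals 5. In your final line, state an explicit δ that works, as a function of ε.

Suppose ε > 0. We want δ > 0 with 0 < |z + 2| < δ ⇒ |(-9z - 8)/(z + 4) − 5| < ε.
Combining over a common denominator, (-9z - 8)/(z + 4) − 5 = [(-9z - 8)·2 − 10·(z + 4)] / [2·(z + 4)] = -28(z + 2) / (2(z + 4)).
So |(-9z - 8)/(z + 4) − 5| = 28|z + 2| / (2·|z + 4|).
Require δ ≤ 1, so |z + 4| ≥ |2| − |z + 2| > 2 − 1 = 1.
Hence |(-9z - 8)/(z + 4) − 5| < 28|z + 2|/(2·1) = 14|z + 2|, which is < ε once |z + 2| < (1/14)ε.
Take δ = min(1, (1/14)ε). Then 0 < |z + 2| < δ forces both bounds, so |(-9z - 8)/(z + 4) − 5| < ε.

δ = min(1, (1/14)ε)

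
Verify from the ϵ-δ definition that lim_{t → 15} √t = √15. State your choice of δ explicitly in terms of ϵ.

Let ϵ > 0 be given. We want δ > 0 such that 0 < |t − 15| < δ implies |√t − √15| < ϵ.
Multiplying by the conjugate, |√t − √15| = |t − 15|/(√t + √15).
Restrict δ ≤ 15 so that |t − 15| < 15 forces t > 0, and then √t + √15 > √15.
Hence |√t − √15| < |t − 15|/√15, which is < ϵ once |t − 15| < √15·ϵ.
Take δ = min(15, √15·ϵ). If 0 < |t − 15| < δ then t > 0 and |√t − √15| < |t − 15|/√15 < ϵ.

δ = min(15, √15·ϵ)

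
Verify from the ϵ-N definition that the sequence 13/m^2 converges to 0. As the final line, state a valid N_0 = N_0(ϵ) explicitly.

Fix ϵ > 0. For m ≥ 1, |13/m^2 − 0| = 13/m^2.
13/m^2 < ϵ ⇔ m^2 > 13/ϵ ⇔ m > (13/ϵ)^{1/2}.
Take N_0 = (13/ϵ)^{1/2}. Then m > N_0 implies 13/m^2 < ϵ.

N_0 = (13/ϵ)^{1/2}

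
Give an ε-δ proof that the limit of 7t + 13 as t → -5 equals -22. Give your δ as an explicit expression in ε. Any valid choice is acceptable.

Let ε > 0 be given. We need δ > 0 so that 0 < |t + 5| < δ implies |(7t + 13) + 22| < ε.
|(7t + 13) + 22| = |7t + 35| = 7|t + 5|.
So 7|t + 5| < ε exactly when |t + 5| < ε/7.
Choosing δ = ε/7 gives |(7t + 13) + 22| = 7|t + 5| < ε whenever |t + 5| < δ.

δ = ε/7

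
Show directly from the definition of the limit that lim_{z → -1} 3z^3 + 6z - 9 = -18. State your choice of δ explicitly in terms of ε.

δ = min(1, ε/27)

Let ε > 0 be given. We want δ > 0 such that 0 < |z + 1| < δ implies |(3z^3 + 6z - 9) + 18| < ε.
(3z^3 + 6z - 9) + 18 = 3z^3 + 6z + 9 = (z + 1)(3z^2 - 3z + 9).
So |(3z^3 + 6z - 9) + 18| = |z + 1|·|3z^2 - 3z + 9|.
Require δ ≤ 1. Then |z + 1| < 1 gives |z| < 2, and by the triangle inequality |3z^2 - 3z + 9| ≤ 3·2^2 + 3·2 + 9 = 27.
Hence |(3z^3 + 6z - 9) + 18| ≤ 27|z + 1| < ε provided |z + 1| < ε/27.
Choosing δ = min(1, ε/27) ensures both conditions, hence |(3z^3 + 6z - 9) + 18| < ε.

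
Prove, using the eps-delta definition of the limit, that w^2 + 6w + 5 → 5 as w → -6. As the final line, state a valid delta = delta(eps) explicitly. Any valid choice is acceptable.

delta = min(1, eps/7)

Suppose eps > 0. We want delta > 0 such that 0 < |w + 6| < delta implies |(w^2 + 6w + 5) − 5| < eps.
(w^2 + 6w + 5) − 5 = w^2 + 6w = (w + 6)(w).
So |(w^2 + 6w + 5) − 5| = |w + 6|·|w|.
Assume first that |w + 6| < 1, so |w| < 7. Then |w| ≤ 7 = 7.
Hence |(w^2 + 6w + 5) − 5| ≤ 7|w + 6| < eps provided |w + 6| < eps/7.
Take delta = min(1, eps/7). Then 0 < |w + 6| < delta gives both |w + 6| < 1 and |w + 6| < eps/7, so |(w^2 + 6w + 5) − 5| < eps.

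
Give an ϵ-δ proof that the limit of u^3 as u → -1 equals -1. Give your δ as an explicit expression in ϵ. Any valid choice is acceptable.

Fix ϵ > 0. We seek δ > 0 with 0 < |u + 1| < δ ⇒ |u^3 + 1| < ϵ.
Factor: u^3 + 1 = (u + 1)(u^2 - u + 1), so |u^3 + 1| = |u + 1|·|u^2 - u + 1|.
Restrict δ ≤ 1. Then |u + 1| < 1 gives |u| < 2, so by the triangle inequality |u^2 - u + 1| ≤ 2^2 + 2 + 1 = 7.
Hence |u^3 + 1| ≤ 7|u + 1|, which is < ϵ once |u + 1| < ϵ/7.
Take δ = min(1, ϵ/7). If 0 < |u + 1| < δ then both bounds hold and |u^3 + 1| ≤ 7|u + 1| < 7·(ϵ/7) = ϵ.

δ = min(1, ϵ/7)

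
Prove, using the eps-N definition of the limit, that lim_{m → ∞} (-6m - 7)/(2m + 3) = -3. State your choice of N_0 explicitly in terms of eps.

Let eps > 0. For m ≥ 1, |(-6m - 7)/(2m + 3) + 3| = |4|/(2(2m + 3)) = 4/(2(2m + 3)).
Since 2m + 3 ≥ 2m for m ≥ 1, this is ≤ 4/(2·2m) = 1/m.
So |(-6m - 7)/(2m + 3) + 3| < eps whenever m > 1/eps.
Take N_0 = 1/eps. If m > N_0 then |(-6m - 7)/(2m + 3) + 3| ≤ 1/m < eps.

N_0 = 1/eps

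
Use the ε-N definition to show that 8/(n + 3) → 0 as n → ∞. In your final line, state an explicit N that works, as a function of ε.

N = 8/ε

Let ε > 0 be given. For n ≥ 1, |8/(n + 3) − 0| = 8/(n + 3) ≤ 8/n.
We need 8/n < ε, i.e. n > 8/ε.
Take N = 8/ε. If n > N then |8/(n + 3)| ≤ 8/n < ε.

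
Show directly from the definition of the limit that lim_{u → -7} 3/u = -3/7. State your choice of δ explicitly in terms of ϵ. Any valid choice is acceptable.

Suppose ϵ > 0. We seek δ > 0 such that 0 < |u + 7| < δ implies |3/u + 3/7| < ϵ.
|3/u + 3/7| = 3·|-7 − u|/(7·|u|) = 3|u + 7|/(7|u|).
Restrict δ ≤ 7/2. Then |u + 7| < 7/2 gives |u| > 7/2, so 7|u| > 49/2.
Then |3/u + 3/7| < 3|u + 7|/(49/2), which is < ϵ when |u + 7| < (49/6)ϵ.
Take δ = min(7/2, (49/6)ϵ). Then 0 < |u + 7| < δ gives both |u + 7| < 7/2 and |u + 7| < (49/6)ϵ, so |3/u + 3/7| < ϵ.

δ = min(7/2, (49/6)ϵ)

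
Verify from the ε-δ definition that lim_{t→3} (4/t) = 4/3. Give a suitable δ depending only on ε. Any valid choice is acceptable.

δ = min(3/2, (9/8)ε)

Fix ε > 0. We seek δ > 0 such that 0 < |t − 3| < δ implies |4/t − (4/3)| < ε.
|4/t − (4/3)| = 4·|3 − t|/(3·|t|) = 4|t − 3|/(3|t|).
Require δ ≤ 3/2 so that |t| > 3 − 3/2 = 3/2, hence 3|t| > 9/2.
Then |4/t − (4/3)| < 4|t − 3|/(9/2), which is < ε when |t − 3| < (9/8)ε.
Take δ = min(3/2, (9/8)ε). Then 0 < |t − 3| < δ gives both |t − 3| < 3/2 and |t − 3| < (9/8)ε, so |4/t − (4/3)| < ε.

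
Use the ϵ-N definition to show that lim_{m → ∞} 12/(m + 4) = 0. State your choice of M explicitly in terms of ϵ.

M = 12/ϵ

Fix ϵ > 0. For m ≥ 1, |12/(m + 4) − 0| = 12/(m + 4) ≤ 12/m.
We need 12/m < ϵ, i.e. m > 12/ϵ.
Take M = 12/ϵ. If m > M then |12/(m + 4)| ≤ 12/m < ϵ.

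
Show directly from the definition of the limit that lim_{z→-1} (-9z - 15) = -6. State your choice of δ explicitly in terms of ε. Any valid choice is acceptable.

Suppose ε > 0. We need δ > 0 so that 0 < |z + 1| < δ implies |(-9z - 15) + 6| < ε.
|(-9z - 15) + 6| = |-9z - 9| = 9|z + 1|.
So 9|z + 1| < ε exactly when |z + 1| < ε/9.
Take δ = ε/9. If 0 < |z + 1| < δ then |(-9z - 15) + 6| = 9|z + 1| < 9·(ε/9) = ε.

δ = ε/9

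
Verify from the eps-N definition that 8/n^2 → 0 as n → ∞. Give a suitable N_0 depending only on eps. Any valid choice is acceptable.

N_0 = (8/eps)^{1/2}

Fix eps > 0. For n ≥ 1, |8/n^2 − 0| = 8/n^2.
8/n^2 < eps ⇔ n^2 > 8/eps ⇔ n > (8/eps)^{1/2}.
Take N_0 = (8/eps)^{1/2}. Then n > N_0 implies 8/n^2 < eps.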